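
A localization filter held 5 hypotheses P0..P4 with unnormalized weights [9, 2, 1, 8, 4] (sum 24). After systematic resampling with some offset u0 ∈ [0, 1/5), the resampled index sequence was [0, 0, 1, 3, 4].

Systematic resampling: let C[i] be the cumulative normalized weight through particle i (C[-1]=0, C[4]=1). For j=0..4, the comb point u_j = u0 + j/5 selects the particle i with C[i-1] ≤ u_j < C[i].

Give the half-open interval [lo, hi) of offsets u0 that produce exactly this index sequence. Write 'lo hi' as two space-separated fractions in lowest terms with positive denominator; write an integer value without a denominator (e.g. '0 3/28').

1/30 7/120

C = [3/8, 11/24, 1/2, 5/6, 1]
j=0 picked index 0: u0 ∈ [0, 3/8)
j=1 picked index 0: u0 ∈ [-1/5, 7/40)
j=2 picked index 1: u0 ∈ [-1/40, 7/120)
j=3 picked index 3: u0 ∈ [-1/10, 7/30)
j=4 picked index 4: u0 ∈ [1/30, 1/5)
intersection: [1/30, 7/120)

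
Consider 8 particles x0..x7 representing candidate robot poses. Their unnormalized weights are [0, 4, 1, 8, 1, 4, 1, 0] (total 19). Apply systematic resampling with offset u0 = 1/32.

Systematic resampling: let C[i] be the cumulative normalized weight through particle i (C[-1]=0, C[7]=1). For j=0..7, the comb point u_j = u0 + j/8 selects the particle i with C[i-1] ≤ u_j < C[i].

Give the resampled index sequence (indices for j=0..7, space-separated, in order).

C = [0, 4/19, 5/19, 13/19, 14/19, 18/19, 1, 1]
j=0: u_0=1/32 ∈ [0, 4/19) → index 1
j=1: u_1=5/32 ∈ [0, 4/19) → index 1
j=2: u_2=9/32 ∈ [5/19, 13/19) → index 3
j=3: u_3=13/32 ∈ [5/19, 13/19) → index 3
j=4: u_4=17/32 ∈ [5/19, 13/19) → index 3
j=5: u_5=21/32 ∈ [5/19, 13/19) → index 3
j=6: u_6=25/32 ∈ [14/19, 18/19) → index 5
j=7: u_7=29/32 ∈ [14/19, 18/19) → index 5

1 1 3 3 3 3 5 5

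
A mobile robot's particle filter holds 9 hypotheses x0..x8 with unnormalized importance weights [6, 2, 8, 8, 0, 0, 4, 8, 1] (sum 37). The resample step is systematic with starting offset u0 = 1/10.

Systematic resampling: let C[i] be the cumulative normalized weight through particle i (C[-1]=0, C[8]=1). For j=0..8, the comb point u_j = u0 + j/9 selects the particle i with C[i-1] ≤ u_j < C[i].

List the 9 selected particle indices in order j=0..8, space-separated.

C = [6/37, 8/37, 16/37, 24/37, 24/37, 24/37, 28/37, 36/37, 1]
j=0: u_0=1/10 ∈ [0, 6/37) → index 0
j=1: u_1=19/90 ∈ [6/37, 8/37) → index 1
j=2: u_2=29/90 ∈ [8/37, 16/37) → index 2
j=3: u_3=13/30 ∈ [16/37, 24/37) → index 3
j=4: u_4=49/90 ∈ [16/37, 24/37) → index 3
j=5: u_5=59/90 ∈ [24/37, 28/37) → index 6
j=6: u_6=23/30 ∈ [28/37, 36/37) → index 7
j=7: u_7=79/90 ∈ [28/37, 36/37) → index 7
j=8: u_8=89/90 ∈ [36/37, 1) → index 8

0 1 2 3 3 6 7 7 8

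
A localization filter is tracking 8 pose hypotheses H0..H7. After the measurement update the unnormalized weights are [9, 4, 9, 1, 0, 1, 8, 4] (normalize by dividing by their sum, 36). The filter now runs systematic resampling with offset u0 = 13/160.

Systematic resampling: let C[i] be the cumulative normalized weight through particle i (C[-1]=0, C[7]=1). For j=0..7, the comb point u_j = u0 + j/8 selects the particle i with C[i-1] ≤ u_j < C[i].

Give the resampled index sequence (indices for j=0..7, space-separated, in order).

0 0 1 2 2 6 6 7

C = [1/4, 13/36, 11/18, 23/36, 23/36, 2/3, 8/9, 1]
j=0: u_0=13/160 ∈ [0, 1/4) → index 0
j=1: u_1=33/160 ∈ [0, 1/4) → index 0
j=2: u_2=53/160 ∈ [1/4, 13/36) → index 1
j=3: u_3=73/160 ∈ [13/36, 11/18) → index 2
j=4: u_4=93/160 ∈ [13/36, 11/18) → index 2
j=5: u_5=113/160 ∈ [2/3, 8/9) → index 6
j=6: u_6=133/160 ∈ [2/3, 8/9) → index 6
j=7: u_7=153/160 ∈ [8/9, 1) → index 7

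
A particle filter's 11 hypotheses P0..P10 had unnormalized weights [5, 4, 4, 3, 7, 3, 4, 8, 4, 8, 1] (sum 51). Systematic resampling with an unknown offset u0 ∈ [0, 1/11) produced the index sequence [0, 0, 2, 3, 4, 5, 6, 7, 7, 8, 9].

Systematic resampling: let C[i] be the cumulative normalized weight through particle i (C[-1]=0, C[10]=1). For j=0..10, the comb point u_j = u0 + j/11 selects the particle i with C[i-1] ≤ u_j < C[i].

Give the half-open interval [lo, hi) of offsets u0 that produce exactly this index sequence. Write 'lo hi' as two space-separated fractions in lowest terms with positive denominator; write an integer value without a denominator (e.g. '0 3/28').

C = [5/51, 3/17, 13/51, 16/51, 23/51, 26/51, 10/17, 38/51, 14/17, 50/51, 1]
j=0 picked index 0: u0 ∈ [0, 5/51)
j=1 picked index 0: u0 ∈ [-1/11, 4/561)
j=2 picked index 2: u0 ∈ [-1/187, 41/561)
j=3 picked index 3: u0 ∈ [-10/561, 23/561)
j=4 picked index 4: u0 ∈ [-28/561, 49/561)
j=5 picked index 5: u0 ∈ [-2/561, 31/561)
j=6 picked index 6: u0 ∈ [-20/561, 8/187)
j=7 picked index 7: u0 ∈ [-9/187, 61/561)
j=8 picked index 7: u0 ∈ [-26/187, 10/561)
j=9 picked index 8: u0 ∈ [-41/561, 1/187)
j=10 picked index 9: u0 ∈ [-16/187, 40/561)
intersection: [0, 1/187)

0 1/187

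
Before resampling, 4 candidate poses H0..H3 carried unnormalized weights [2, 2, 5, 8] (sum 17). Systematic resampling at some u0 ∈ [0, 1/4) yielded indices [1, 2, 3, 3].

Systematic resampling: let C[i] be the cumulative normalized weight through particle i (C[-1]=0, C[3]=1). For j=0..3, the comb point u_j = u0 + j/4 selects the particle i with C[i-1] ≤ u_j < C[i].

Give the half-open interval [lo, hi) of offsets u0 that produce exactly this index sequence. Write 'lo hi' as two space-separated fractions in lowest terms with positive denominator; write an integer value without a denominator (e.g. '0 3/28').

2/17 4/17

C = [2/17, 4/17, 9/17, 1]
j=0 picked index 1: u0 ∈ [2/17, 4/17)
j=1 picked index 2: u0 ∈ [-1/68, 19/68)
j=2 picked index 3: u0 ∈ [1/34, 1/2)
j=3 picked index 3: u0 ∈ [-15/68, 1/4)
intersection: [2/17, 4/17)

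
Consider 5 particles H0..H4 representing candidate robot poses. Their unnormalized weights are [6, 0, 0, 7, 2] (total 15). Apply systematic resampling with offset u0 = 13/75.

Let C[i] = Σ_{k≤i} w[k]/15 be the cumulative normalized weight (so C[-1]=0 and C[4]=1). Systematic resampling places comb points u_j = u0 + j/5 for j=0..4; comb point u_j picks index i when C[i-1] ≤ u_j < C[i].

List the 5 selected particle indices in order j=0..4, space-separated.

C = [2/5, 2/5, 2/5, 13/15, 1]
j=0: u_0=13/75 ∈ [0, 2/5) → index 0
j=1: u_1=28/75 ∈ [0, 2/5) → index 0
j=2: u_2=43/75 ∈ [2/5, 13/15) → index 3
j=3: u_3=58/75 ∈ [2/5, 13/15) → index 3
j=4: u_4=73/75 ∈ [13/15, 1) → index 4

0 0 3 3 4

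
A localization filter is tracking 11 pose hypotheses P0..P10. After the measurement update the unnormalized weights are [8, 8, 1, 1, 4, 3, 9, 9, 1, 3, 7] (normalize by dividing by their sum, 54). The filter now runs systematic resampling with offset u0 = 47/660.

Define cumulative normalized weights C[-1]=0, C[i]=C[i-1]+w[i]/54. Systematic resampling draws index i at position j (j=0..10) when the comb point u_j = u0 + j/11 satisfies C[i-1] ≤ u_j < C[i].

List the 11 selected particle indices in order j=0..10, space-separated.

C = [4/27, 8/27, 17/54, 1/3, 11/27, 25/54, 17/27, 43/54, 22/27, 47/54, 1]
j=0: u_0=47/660 ∈ [0, 4/27) → index 0
j=1: u_1=107/660 ∈ [4/27, 8/27) → index 1
j=2: u_2=167/660 ∈ [4/27, 8/27) → index 1
j=3: u_3=227/660 ∈ [1/3, 11/27) → index 4
j=4: u_4=287/660 ∈ [11/27, 25/54) → index 5
j=5: u_5=347/660 ∈ [25/54, 17/27) → index 6
j=6: u_6=37/60 ∈ [25/54, 17/27) → index 6
j=7: u_7=467/660 ∈ [17/27, 43/54) → index 7
j=8: u_8=527/660 ∈ [43/54, 22/27) → index 8
j=9: u_9=587/660 ∈ [47/54, 1) → index 10
j=10: u_10=647/660 ∈ [47/54, 1) → index 10

0 1 1 4 5 6 6 7 8 10 10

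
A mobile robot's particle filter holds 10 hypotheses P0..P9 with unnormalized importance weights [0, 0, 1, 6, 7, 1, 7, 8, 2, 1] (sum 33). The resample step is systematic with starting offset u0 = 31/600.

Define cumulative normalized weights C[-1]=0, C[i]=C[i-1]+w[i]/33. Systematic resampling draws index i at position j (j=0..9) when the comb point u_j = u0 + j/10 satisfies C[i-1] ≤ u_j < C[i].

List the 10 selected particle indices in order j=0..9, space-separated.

3 3 4 4 5 6 6 7 7 8

C = [0, 0, 1/33, 7/33, 14/33, 5/11, 2/3, 10/11, 32/33, 1]
j=0: u_0=31/600 ∈ [1/33, 7/33) → index 3
j=1: u_1=91/600 ∈ [1/33, 7/33) → index 3
j=2: u_2=151/600 ∈ [7/33, 14/33) → index 4
j=3: u_3=211/600 ∈ [7/33, 14/33) → index 4
j=4: u_4=271/600 ∈ [14/33, 5/11) → index 5
j=5: u_5=331/600 ∈ [5/11, 2/3) → index 6
j=6: u_6=391/600 ∈ [5/11, 2/3) → index 6
j=7: u_7=451/600 ∈ [2/3, 10/11) → index 7
j=8: u_8=511/600 ∈ [2/3, 10/11) → index 7
j=9: u_9=571/600 ∈ [10/11, 32/33) → index 8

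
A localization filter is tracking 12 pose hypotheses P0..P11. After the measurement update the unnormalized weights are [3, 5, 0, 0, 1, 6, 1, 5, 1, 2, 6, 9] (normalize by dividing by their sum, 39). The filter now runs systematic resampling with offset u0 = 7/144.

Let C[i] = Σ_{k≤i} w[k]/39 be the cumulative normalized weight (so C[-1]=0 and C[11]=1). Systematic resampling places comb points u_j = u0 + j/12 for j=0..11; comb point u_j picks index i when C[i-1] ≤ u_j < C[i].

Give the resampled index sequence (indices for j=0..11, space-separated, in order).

0 1 4 5 5 7 8 10 10 11 11 11

C = [1/13, 8/39, 8/39, 8/39, 3/13, 5/13, 16/39, 7/13, 22/39, 8/13, 10/13, 1]
j=0: u_0=7/144 ∈ [0, 1/13) → index 0
j=1: u_1=19/144 ∈ [1/13, 8/39) → index 1
j=2: u_2=31/144 ∈ [8/39, 3/13) → index 4
j=3: u_3=43/144 ∈ [3/13, 5/13) → index 5
j=4: u_4=55/144 ∈ [3/13, 5/13) → index 5
j=5: u_5=67/144 ∈ [16/39, 7/13) → index 7
j=6: u_6=79/144 ∈ [7/13, 22/39) → index 8
j=7: u_7=91/144 ∈ [8/13, 10/13) → index 10
j=8: u_8=103/144 ∈ [8/13, 10/13) → index 10
j=9: u_9=115/144 ∈ [10/13, 1) → index 11
j=10: u_10=127/144 ∈ [10/13, 1) → index 11
j=11: u_11=139/144 ∈ [10/13, 1) → index 11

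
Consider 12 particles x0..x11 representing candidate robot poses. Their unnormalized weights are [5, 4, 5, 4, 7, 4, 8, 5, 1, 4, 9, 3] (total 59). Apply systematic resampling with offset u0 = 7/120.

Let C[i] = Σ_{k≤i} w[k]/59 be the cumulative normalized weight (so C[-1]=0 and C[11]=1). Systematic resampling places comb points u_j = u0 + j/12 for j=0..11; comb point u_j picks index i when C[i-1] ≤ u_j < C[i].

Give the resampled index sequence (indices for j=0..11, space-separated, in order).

0 1 2 4 4 5 6 7 8 10 10 11

C = [5/59, 9/59, 14/59, 18/59, 25/59, 29/59, 37/59, 42/59, 43/59, 47/59, 56/59, 1]
j=0: u_0=7/120 ∈ [0, 5/59) → index 0
j=1: u_1=17/120 ∈ [5/59, 9/59) → index 1
j=2: u_2=9/40 ∈ [9/59, 14/59) → index 2
j=3: u_3=37/120 ∈ [18/59, 25/59) → index 4
j=4: u_4=47/120 ∈ [18/59, 25/59) → index 4
j=5: u_5=19/40 ∈ [25/59, 29/59) → index 5
j=6: u_6=67/120 ∈ [29/59, 37/59) → index 6
j=7: u_7=77/120 ∈ [37/59, 42/59) → index 7
j=8: u_8=29/40 ∈ [42/59, 43/59) → index 8
j=9: u_9=97/120 ∈ [47/59, 56/59) → index 10
j=10: u_10=107/120 ∈ [47/59, 56/59) → index 10
j=11: u_11=39/40 ∈ [56/59, 1) → index 11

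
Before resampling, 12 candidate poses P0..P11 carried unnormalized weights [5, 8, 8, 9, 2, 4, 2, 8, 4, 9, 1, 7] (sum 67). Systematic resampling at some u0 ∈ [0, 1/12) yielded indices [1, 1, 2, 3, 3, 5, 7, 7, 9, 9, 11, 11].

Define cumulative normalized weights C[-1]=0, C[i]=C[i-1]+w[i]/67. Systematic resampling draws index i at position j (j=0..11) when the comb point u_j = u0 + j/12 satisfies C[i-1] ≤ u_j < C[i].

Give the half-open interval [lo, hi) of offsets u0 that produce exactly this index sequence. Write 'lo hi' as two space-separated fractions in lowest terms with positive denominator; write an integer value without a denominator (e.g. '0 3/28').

C = [5/67, 13/67, 21/67, 30/67, 32/67, 36/67, 38/67, 46/67, 50/67, 59/67, 60/67, 1]
j=0 picked index 1: u0 ∈ [5/67, 13/67)
j=1 picked index 1: u0 ∈ [-7/804, 89/804)
j=2 picked index 2: u0 ∈ [11/402, 59/402)
j=3 picked index 3: u0 ∈ [17/268, 53/268)
j=4 picked index 3: u0 ∈ [-4/201, 23/201)
j=5 picked index 5: u0 ∈ [49/804, 97/804)
j=6 picked index 7: u0 ∈ [9/134, 25/134)
j=7 picked index 7: u0 ∈ [-13/804, 83/804)
j=8 picked index 9: u0 ∈ [16/201, 43/201)
j=9 picked index 9: u0 ∈ [-1/268, 35/268)
j=10 picked index 11: u0 ∈ [25/402, 1/6)
j=11 picked index 11: u0 ∈ [-17/804, 1/12)
intersection: [16/201, 1/12)

16/201 1/12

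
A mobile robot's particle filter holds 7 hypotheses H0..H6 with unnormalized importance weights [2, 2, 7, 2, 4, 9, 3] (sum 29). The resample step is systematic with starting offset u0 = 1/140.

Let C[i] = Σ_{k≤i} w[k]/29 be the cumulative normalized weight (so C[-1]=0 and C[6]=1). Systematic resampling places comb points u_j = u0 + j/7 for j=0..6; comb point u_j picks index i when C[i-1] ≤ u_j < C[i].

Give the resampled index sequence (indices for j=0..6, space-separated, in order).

C = [2/29, 4/29, 11/29, 13/29, 17/29, 26/29, 1]
j=0: u_0=1/140 ∈ [0, 2/29) → index 0
j=1: u_1=3/20 ∈ [4/29, 11/29) → index 2
j=2: u_2=41/140 ∈ [4/29, 11/29) → index 2
j=3: u_3=61/140 ∈ [11/29, 13/29) → index 3
j=4: u_4=81/140 ∈ [13/29, 17/29) → index 4
j=5: u_5=101/140 ∈ [17/29, 26/29) → index 5
j=6: u_6=121/140 ∈ [17/29, 26/29) → index 5

0 2 2 3 4 5 5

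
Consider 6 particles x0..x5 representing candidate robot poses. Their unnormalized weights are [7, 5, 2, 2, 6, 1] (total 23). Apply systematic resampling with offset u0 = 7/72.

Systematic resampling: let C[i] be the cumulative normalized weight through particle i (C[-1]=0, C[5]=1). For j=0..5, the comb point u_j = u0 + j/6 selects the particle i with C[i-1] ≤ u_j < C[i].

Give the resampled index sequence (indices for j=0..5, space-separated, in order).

0 0 1 2 4 4

C = [7/23, 12/23, 14/23, 16/23, 22/23, 1]
j=0: u_0=7/72 ∈ [0, 7/23) → index 0
j=1: u_1=19/72 ∈ [0, 7/23) → index 0
j=2: u_2=31/72 ∈ [7/23, 12/23) → index 1
j=3: u_3=43/72 ∈ [12/23, 14/23) → index 2
j=4: u_4=55/72 ∈ [16/23, 22/23) → index 4
j=5: u_5=67/72 ∈ [16/23, 22/23) → index 4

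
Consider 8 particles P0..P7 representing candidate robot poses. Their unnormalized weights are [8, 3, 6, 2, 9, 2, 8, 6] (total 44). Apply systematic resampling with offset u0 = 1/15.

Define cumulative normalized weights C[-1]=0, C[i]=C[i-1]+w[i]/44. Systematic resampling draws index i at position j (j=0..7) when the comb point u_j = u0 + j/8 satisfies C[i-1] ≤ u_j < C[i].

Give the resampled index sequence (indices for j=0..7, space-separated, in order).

0 1 2 4 4 6 6 7

C = [2/11, 1/4, 17/44, 19/44, 7/11, 15/22, 19/22, 1]
j=0: u_0=1/15 ∈ [0, 2/11) → index 0
j=1: u_1=23/120 ∈ [2/11, 1/4) → index 1
j=2: u_2=19/60 ∈ [1/4, 17/44) → index 2
j=3: u_3=53/120 ∈ [19/44, 7/11) → index 4
j=4: u_4=17/30 ∈ [19/44, 7/11) → index 4
j=5: u_5=83/120 ∈ [15/22, 19/22) → index 6
j=6: u_6=49/60 ∈ [15/22, 19/22) → index 6
j=7: u_7=113/120 ∈ [19/22, 1) → index 7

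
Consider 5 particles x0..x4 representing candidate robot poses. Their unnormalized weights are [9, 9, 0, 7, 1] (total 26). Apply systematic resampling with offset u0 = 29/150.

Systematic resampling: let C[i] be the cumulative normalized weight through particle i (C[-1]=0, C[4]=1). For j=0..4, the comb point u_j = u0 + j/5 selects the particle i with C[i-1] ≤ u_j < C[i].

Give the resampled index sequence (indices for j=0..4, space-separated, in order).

0 1 1 3 4

C = [9/26, 9/13, 9/13, 25/26, 1]
j=0: u_0=29/150 ∈ [0, 9/26) → index 0
j=1: u_1=59/150 ∈ [9/26, 9/13) → index 1
j=2: u_2=89/150 ∈ [9/26, 9/13) → index 1
j=3: u_3=119/150 ∈ [9/13, 25/26) → index 3
j=4: u_4=149/150 ∈ [25/26, 1) → index 4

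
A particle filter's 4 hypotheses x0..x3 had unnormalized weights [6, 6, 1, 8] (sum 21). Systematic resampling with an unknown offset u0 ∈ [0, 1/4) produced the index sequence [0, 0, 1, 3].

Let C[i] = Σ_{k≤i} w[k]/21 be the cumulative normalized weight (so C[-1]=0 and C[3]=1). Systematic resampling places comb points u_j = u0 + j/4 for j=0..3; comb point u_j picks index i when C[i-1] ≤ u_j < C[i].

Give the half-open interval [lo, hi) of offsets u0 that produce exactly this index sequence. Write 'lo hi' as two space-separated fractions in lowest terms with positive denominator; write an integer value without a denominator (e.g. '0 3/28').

0 1/28

C = [2/7, 4/7, 13/21, 1]
j=0 picked index 0: u0 ∈ [0, 2/7)
j=1 picked index 0: u0 ∈ [-1/4, 1/28)
j=2 picked index 1: u0 ∈ [-3/14, 1/14)
j=3 picked index 3: u0 ∈ [-11/84, 1/4)
intersection: [0, 1/28)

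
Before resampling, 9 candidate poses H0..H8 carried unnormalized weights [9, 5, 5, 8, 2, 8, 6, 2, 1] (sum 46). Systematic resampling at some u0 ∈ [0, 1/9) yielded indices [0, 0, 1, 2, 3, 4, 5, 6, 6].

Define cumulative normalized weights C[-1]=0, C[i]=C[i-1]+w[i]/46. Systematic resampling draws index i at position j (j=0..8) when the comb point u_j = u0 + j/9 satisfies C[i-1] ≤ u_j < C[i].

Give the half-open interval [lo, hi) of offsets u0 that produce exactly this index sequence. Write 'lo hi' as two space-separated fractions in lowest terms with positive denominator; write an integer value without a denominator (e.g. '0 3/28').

13/414 19/414

C = [9/46, 7/23, 19/46, 27/46, 29/46, 37/46, 43/46, 45/46, 1]
j=0 picked index 0: u0 ∈ [0, 9/46)
j=1 picked index 0: u0 ∈ [-1/9, 35/414)
j=2 picked index 1: u0 ∈ [-11/414, 17/207)
j=3 picked index 2: u0 ∈ [-2/69, 11/138)
j=4 picked index 3: u0 ∈ [-13/414, 59/414)
j=5 picked index 4: u0 ∈ [13/414, 31/414)
j=6 picked index 5: u0 ∈ [-5/138, 19/138)
j=7 picked index 6: u0 ∈ [11/414, 65/414)
j=8 picked index 6: u0 ∈ [-35/414, 19/414)
intersection: [13/414, 19/414)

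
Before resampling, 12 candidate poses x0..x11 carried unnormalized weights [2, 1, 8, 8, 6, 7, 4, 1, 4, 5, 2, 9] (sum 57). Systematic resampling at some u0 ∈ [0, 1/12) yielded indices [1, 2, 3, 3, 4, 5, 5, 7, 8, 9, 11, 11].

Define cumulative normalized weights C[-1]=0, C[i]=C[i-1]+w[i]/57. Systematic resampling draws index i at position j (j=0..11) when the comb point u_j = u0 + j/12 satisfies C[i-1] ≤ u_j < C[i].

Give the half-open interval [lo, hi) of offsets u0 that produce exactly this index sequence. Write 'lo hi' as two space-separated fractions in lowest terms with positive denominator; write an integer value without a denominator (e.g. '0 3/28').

11/228 1/19

C = [2/57, 1/19, 11/57, 1/3, 25/57, 32/57, 12/19, 37/57, 41/57, 46/57, 16/19, 1]
j=0 picked index 1: u0 ∈ [2/57, 1/19)
j=1 picked index 2: u0 ∈ [-7/228, 25/228)
j=2 picked index 3: u0 ∈ [1/38, 1/6)
j=3 picked index 3: u0 ∈ [-13/228, 1/12)
j=4 picked index 4: u0 ∈ [0, 2/19)
j=5 picked index 5: u0 ∈ [5/228, 11/76)
j=6 picked index 5: u0 ∈ [-7/114, 7/114)
j=7 picked index 7: u0 ∈ [11/228, 5/76)
j=8 picked index 8: u0 ∈ [-1/57, 1/19)
j=9 picked index 9: u0 ∈ [-7/228, 13/228)
j=10 picked index 11: u0 ∈ [1/114, 1/6)
j=11 picked index 11: u0 ∈ [-17/228, 1/12)
intersection: [11/228, 1/19)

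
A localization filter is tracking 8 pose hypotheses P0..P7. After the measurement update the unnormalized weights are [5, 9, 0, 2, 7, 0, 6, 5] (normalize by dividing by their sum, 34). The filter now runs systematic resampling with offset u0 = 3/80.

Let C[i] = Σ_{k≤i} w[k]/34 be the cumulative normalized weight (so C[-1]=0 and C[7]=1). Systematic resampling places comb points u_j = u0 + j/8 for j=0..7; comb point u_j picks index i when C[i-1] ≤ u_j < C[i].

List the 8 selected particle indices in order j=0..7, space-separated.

0 1 1 3 4 4 6 7

C = [5/34, 7/17, 7/17, 8/17, 23/34, 23/34, 29/34, 1]
j=0: u_0=3/80 ∈ [0, 5/34) → index 0
j=1: u_1=13/80 ∈ [5/34, 7/17) → index 1
j=2: u_2=23/80 ∈ [5/34, 7/17) → index 1
j=3: u_3=33/80 ∈ [7/17, 8/17) → index 3
j=4: u_4=43/80 ∈ [8/17, 23/34) → index 4
j=5: u_5=53/80 ∈ [8/17, 23/34) → index 4
j=6: u_6=63/80 ∈ [23/34, 29/34) → index 6
j=7: u_7=73/80 ∈ [29/34, 1) → index 7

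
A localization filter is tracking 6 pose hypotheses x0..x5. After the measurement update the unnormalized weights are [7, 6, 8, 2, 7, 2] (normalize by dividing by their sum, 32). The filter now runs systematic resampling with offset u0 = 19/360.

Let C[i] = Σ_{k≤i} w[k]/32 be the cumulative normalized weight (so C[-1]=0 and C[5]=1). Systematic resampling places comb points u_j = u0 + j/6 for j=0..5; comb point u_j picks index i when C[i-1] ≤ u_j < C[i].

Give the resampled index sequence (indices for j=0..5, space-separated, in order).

0 1 1 2 4 4

C = [7/32, 13/32, 21/32, 23/32, 15/16, 1]
j=0: u_0=19/360 ∈ [0, 7/32) → index 0
j=1: u_1=79/360 ∈ [7/32, 13/32) → index 1
j=2: u_2=139/360 ∈ [7/32, 13/32) → index 1
j=3: u_3=199/360 ∈ [13/32, 21/32) → index 2
j=4: u_4=259/360 ∈ [23/32, 15/16) → index 4
j=5: u_5=319/360 ∈ [23/32, 15/16) → index 4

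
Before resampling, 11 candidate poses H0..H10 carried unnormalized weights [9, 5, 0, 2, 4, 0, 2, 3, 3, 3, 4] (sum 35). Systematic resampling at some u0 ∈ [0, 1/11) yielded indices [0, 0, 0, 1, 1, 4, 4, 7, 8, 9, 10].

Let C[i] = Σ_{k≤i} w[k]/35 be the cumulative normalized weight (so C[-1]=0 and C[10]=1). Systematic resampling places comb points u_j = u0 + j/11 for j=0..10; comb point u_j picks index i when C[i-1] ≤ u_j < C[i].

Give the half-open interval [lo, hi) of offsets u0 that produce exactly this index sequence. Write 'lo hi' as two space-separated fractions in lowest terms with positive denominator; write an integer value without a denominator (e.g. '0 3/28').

C = [9/35, 2/5, 2/5, 16/35, 4/7, 4/7, 22/35, 5/7, 4/5, 31/35, 1]
j=0 picked index 0: u0 ∈ [0, 9/35)
j=1 picked index 0: u0 ∈ [-1/11, 64/385)
j=2 picked index 0: u0 ∈ [-2/11, 29/385)
j=3 picked index 1: u0 ∈ [-6/385, 7/55)
j=4 picked index 1: u0 ∈ [-41/385, 2/55)
j=5 picked index 4: u0 ∈ [1/385, 9/77)
j=6 picked index 4: u0 ∈ [-34/385, 2/77)
j=7 picked index 7: u0 ∈ [-3/385, 6/77)
j=8 picked index 8: u0 ∈ [-1/77, 4/55)
j=9 picked index 9: u0 ∈ [-1/55, 26/385)
j=10 picked index 10: u0 ∈ [-9/385, 1/11)
intersection: [1/385, 2/77)

1/385 2/77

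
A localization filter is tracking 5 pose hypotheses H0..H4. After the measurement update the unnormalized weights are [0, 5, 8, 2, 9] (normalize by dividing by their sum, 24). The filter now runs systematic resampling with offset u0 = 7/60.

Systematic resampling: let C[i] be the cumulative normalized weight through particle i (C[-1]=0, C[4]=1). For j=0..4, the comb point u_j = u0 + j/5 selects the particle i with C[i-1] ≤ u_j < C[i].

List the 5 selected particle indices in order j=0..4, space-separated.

C = [0, 5/24, 13/24, 5/8, 1]
j=0: u_0=7/60 ∈ [0, 5/24) → index 1
j=1: u_1=19/60 ∈ [5/24, 13/24) → index 2
j=2: u_2=31/60 ∈ [5/24, 13/24) → index 2
j=3: u_3=43/60 ∈ [5/8, 1) → index 4
j=4: u_4=11/12 ∈ [5/8, 1) → index 4

1 2 2 4 4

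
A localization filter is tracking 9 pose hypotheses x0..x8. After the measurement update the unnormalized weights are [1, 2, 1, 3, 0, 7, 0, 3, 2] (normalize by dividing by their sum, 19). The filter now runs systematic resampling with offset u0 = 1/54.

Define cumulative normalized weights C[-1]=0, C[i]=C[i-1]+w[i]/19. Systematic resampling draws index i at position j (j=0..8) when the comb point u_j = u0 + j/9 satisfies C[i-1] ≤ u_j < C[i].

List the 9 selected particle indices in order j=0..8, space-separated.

0 1 3 3 5 5 5 7 8

C = [1/19, 3/19, 4/19, 7/19, 7/19, 14/19, 14/19, 17/19, 1]
j=0: u_0=1/54 ∈ [0, 1/19) → index 0
j=1: u_1=7/54 ∈ [1/19, 3/19) → index 1
j=2: u_2=13/54 ∈ [4/19, 7/19) → index 3
j=3: u_3=19/54 ∈ [4/19, 7/19) → index 3
j=4: u_4=25/54 ∈ [7/19, 14/19) → index 5
j=5: u_5=31/54 ∈ [7/19, 14/19) → index 5
j=6: u_6=37/54 ∈ [7/19, 14/19) → index 5
j=7: u_7=43/54 ∈ [14/19, 17/19) → index 7
j=8: u_8=49/54 ∈ [17/19, 1) → index 8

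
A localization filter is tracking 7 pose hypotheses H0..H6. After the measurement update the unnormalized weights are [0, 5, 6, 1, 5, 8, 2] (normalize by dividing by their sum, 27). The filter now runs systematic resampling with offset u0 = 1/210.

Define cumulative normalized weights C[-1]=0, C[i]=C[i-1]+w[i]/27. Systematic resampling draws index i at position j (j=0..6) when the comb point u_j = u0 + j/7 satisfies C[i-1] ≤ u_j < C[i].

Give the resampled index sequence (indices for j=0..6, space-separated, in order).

1 1 2 3 4 5 5

C = [0, 5/27, 11/27, 4/9, 17/27, 25/27, 1]
j=0: u_0=1/210 ∈ [0, 5/27) → index 1
j=1: u_1=31/210 ∈ [0, 5/27) → index 1
j=2: u_2=61/210 ∈ [5/27, 11/27) → index 2
j=3: u_3=13/30 ∈ [11/27, 4/9) → index 3
j=4: u_4=121/210 ∈ [4/9, 17/27) → index 4
j=5: u_5=151/210 ∈ [17/27, 25/27) → index 5
j=6: u_6=181/210 ∈ [17/27, 25/27) → index 5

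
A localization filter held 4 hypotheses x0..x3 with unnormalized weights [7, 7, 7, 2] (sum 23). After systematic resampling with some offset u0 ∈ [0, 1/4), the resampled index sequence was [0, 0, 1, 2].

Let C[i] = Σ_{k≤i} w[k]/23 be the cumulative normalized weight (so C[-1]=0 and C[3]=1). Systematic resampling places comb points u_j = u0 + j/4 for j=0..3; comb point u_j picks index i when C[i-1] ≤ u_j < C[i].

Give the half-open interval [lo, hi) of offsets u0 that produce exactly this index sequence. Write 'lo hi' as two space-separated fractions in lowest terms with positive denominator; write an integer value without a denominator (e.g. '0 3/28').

C = [7/23, 14/23, 21/23, 1]
j=0 picked index 0: u0 ∈ [0, 7/23)
j=1 picked index 0: u0 ∈ [-1/4, 5/92)
j=2 picked index 1: u0 ∈ [-9/46, 5/46)
j=3 picked index 2: u0 ∈ [-13/92, 15/92)
intersection: [0, 5/92)

0 5/92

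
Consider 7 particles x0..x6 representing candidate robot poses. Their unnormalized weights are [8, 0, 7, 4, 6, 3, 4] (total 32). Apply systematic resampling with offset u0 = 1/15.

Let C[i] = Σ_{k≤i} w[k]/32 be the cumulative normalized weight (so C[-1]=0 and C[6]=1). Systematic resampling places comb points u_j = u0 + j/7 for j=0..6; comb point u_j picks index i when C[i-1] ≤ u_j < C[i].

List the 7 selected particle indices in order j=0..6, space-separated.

C = [1/4, 1/4, 15/32, 19/32, 25/32, 7/8, 1]
j=0: u_0=1/15 ∈ [0, 1/4) → index 0
j=1: u_1=22/105 ∈ [0, 1/4) → index 0
j=2: u_2=37/105 ∈ [1/4, 15/32) → index 2
j=3: u_3=52/105 ∈ [15/32, 19/32) → index 3
j=4: u_4=67/105 ∈ [19/32, 25/32) → index 4
j=5: u_5=82/105 ∈ [19/32, 25/32) → index 4
j=6: u_6=97/105 ∈ [7/8, 1) → index 6

0 0 2 3 4 4 6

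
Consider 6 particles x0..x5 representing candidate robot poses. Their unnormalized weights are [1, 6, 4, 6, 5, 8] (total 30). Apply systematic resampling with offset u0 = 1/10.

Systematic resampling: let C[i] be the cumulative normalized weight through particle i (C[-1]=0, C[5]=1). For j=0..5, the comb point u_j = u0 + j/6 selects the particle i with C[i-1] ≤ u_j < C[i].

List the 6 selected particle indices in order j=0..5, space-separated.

1 2 3 4 5 5

C = [1/30, 7/30, 11/30, 17/30, 11/15, 1]
j=0: u_0=1/10 ∈ [1/30, 7/30) → index 1
j=1: u_1=4/15 ∈ [7/30, 11/30) → index 2
j=2: u_2=13/30 ∈ [11/30, 17/30) → index 3
j=3: u_3=3/5 ∈ [17/30, 11/15) → index 4
j=4: u_4=23/30 ∈ [11/15, 1) → index 5
j=5: u_5=14/15 ∈ [11/15, 1) → index 5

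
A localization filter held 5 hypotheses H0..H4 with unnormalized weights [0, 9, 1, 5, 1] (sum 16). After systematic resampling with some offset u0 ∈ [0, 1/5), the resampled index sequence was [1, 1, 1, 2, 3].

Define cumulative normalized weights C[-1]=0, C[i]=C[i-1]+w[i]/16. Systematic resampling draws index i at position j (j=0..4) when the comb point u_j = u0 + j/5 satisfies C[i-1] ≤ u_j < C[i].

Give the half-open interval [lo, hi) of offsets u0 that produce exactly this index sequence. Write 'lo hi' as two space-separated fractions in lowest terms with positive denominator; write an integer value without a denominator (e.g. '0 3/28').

0 1/40

C = [0, 9/16, 5/8, 15/16, 1]
j=0 picked index 1: u0 ∈ [0, 9/16)
j=1 picked index 1: u0 ∈ [-1/5, 29/80)
j=2 picked index 1: u0 ∈ [-2/5, 13/80)
j=3 picked index 2: u0 ∈ [-3/80, 1/40)
j=4 picked index 3: u0 ∈ [-7/40, 11/80)
intersection: [0, 1/40)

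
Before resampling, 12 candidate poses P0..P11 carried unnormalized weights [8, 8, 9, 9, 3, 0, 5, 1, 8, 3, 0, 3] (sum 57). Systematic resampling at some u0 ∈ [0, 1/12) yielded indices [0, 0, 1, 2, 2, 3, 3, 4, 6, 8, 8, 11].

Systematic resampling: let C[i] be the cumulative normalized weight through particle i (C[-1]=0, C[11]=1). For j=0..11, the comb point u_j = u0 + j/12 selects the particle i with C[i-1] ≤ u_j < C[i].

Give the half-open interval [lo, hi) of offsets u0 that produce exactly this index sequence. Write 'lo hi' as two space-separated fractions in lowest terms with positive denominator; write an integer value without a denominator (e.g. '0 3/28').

C = [8/57, 16/57, 25/57, 34/57, 37/57, 37/57, 14/19, 43/57, 17/19, 18/19, 18/19, 1]
j=0 picked index 0: u0 ∈ [0, 8/57)
j=1 picked index 0: u0 ∈ [-1/12, 13/228)
j=2 picked index 1: u0 ∈ [-1/38, 13/114)
j=3 picked index 2: u0 ∈ [7/228, 43/228)
j=4 picked index 2: u0 ∈ [-1/19, 2/19)
j=5 picked index 3: u0 ∈ [5/228, 41/228)
j=6 picked index 3: u0 ∈ [-7/114, 11/114)
j=7 picked index 4: u0 ∈ [1/76, 5/76)
j=8 picked index 6: u0 ∈ [-1/57, 4/57)
j=9 picked index 8: u0 ∈ [1/228, 11/76)
j=10 picked index 8: u0 ∈ [-3/38, 7/114)
j=11 picked index 11: u0 ∈ [7/228, 1/12)
intersection: [7/228, 13/228)

7/228 13/228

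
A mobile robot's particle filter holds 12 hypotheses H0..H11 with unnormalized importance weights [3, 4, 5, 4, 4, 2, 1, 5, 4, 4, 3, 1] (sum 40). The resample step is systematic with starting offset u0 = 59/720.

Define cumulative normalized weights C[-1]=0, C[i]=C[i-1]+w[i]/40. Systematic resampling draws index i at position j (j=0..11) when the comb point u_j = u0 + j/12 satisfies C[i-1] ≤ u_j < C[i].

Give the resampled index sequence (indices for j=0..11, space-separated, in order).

C = [3/40, 7/40, 3/10, 2/5, 1/2, 11/20, 23/40, 7/10, 4/5, 9/10, 39/40, 1]
j=0: u_0=59/720 ∈ [3/40, 7/40) → index 1
j=1: u_1=119/720 ∈ [3/40, 7/40) → index 1
j=2: u_2=179/720 ∈ [7/40, 3/10) → index 2
j=3: u_3=239/720 ∈ [3/10, 2/5) → index 3
j=4: u_4=299/720 ∈ [2/5, 1/2) → index 4
j=5: u_5=359/720 ∈ [2/5, 1/2) → index 4
j=6: u_6=419/720 ∈ [23/40, 7/10) → index 7
j=7: u_7=479/720 ∈ [23/40, 7/10) → index 7
j=8: u_8=539/720 ∈ [7/10, 4/5) → index 8
j=9: u_9=599/720 ∈ [4/5, 9/10) → index 9
j=10: u_10=659/720 ∈ [9/10, 39/40) → index 10
j=11: u_11=719/720 ∈ [39/40, 1) → index 11

1 1 2 3 4 4 7 7 8 9 10 11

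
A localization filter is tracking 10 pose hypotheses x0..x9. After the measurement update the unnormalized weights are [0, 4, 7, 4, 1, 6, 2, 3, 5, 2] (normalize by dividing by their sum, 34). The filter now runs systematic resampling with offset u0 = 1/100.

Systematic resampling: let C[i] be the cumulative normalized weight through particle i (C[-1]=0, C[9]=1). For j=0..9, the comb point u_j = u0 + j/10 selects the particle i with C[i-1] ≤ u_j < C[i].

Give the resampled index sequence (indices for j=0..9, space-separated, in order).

1 1 2 2 3 5 5 7 8 8

C = [0, 2/17, 11/34, 15/34, 8/17, 11/17, 12/17, 27/34, 16/17, 1]
j=0: u_0=1/100 ∈ [0, 2/17) → index 1
j=1: u_1=11/100 ∈ [0, 2/17) → index 1
j=2: u_2=21/100 ∈ [2/17, 11/34) → index 2
j=3: u_3=31/100 ∈ [2/17, 11/34) → index 2
j=4: u_4=41/100 ∈ [11/34, 15/34) → index 3
j=5: u_5=51/100 ∈ [8/17, 11/17) → index 5
j=6: u_6=61/100 ∈ [8/17, 11/17) → index 5
j=7: u_7=71/100 ∈ [12/17, 27/34) → index 7
j=8: u_8=81/100 ∈ [27/34, 16/17) → index 8
j=9: u_9=91/100 ∈ [27/34, 16/17) → index 8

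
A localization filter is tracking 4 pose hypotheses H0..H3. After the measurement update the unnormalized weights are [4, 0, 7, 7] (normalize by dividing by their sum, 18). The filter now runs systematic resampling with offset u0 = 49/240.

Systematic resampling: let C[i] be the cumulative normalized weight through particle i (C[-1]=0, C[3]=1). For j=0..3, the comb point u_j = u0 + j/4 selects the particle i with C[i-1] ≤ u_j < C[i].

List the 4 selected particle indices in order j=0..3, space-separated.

0 2 3 3

C = [2/9, 2/9, 11/18, 1]
j=0: u_0=49/240 ∈ [0, 2/9) → index 0
j=1: u_1=109/240 ∈ [2/9, 11/18) → index 2
j=2: u_2=169/240 ∈ [11/18, 1) → index 3
j=3: u_3=229/240 ∈ [11/18, 1) → index 3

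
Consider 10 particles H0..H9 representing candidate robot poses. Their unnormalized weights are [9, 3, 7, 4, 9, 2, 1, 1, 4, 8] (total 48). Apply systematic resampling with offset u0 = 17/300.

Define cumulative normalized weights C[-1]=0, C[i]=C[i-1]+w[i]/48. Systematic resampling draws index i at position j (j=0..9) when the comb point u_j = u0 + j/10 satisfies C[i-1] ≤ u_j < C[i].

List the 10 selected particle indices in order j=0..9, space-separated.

0 0 2 2 3 4 4 8 9 9

C = [3/16, 1/4, 19/48, 23/48, 2/3, 17/24, 35/48, 3/4, 5/6, 1]
j=0: u_0=17/300 ∈ [0, 3/16) → index 0
j=1: u_1=47/300 ∈ [0, 3/16) → index 0
j=2: u_2=77/300 ∈ [1/4, 19/48) → index 2
j=3: u_3=107/300 ∈ [1/4, 19/48) → index 2
j=4: u_4=137/300 ∈ [19/48, 23/48) → index 3
j=5: u_5=167/300 ∈ [23/48, 2/3) → index 4
j=6: u_6=197/300 ∈ [23/48, 2/3) → index 4
j=7: u_7=227/300 ∈ [3/4, 5/6) → index 8
j=8: u_8=257/300 ∈ [5/6, 1) → index 9
j=9: u_9=287/300 ∈ [5/6, 1) → index 9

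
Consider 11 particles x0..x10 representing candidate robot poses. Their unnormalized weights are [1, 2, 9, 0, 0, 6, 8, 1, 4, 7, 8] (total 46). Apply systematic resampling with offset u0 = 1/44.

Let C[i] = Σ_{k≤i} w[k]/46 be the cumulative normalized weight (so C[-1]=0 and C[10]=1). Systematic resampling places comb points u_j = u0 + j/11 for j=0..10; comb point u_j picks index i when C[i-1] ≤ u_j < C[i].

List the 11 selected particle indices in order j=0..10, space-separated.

1 2 2 5 5 6 7 8 9 10 10

C = [1/46, 3/46, 6/23, 6/23, 6/23, 9/23, 13/23, 27/46, 31/46, 19/23, 1]
j=0: u_0=1/44 ∈ [1/46, 3/46) → index 1
j=1: u_1=5/44 ∈ [3/46, 6/23) → index 2
j=2: u_2=9/44 ∈ [3/46, 6/23) → index 2
j=3: u_3=13/44 ∈ [6/23, 9/23) → index 5
j=4: u_4=17/44 ∈ [6/23, 9/23) → index 5
j=5: u_5=21/44 ∈ [9/23, 13/23) → index 6
j=6: u_6=25/44 ∈ [13/23, 27/46) → index 7
j=7: u_7=29/44 ∈ [27/46, 31/46) → index 8
j=8: u_8=3/4 ∈ [31/46, 19/23) → index 9
j=9: u_9=37/44 ∈ [19/23, 1) → index 10
j=10: u_10=41/44 ∈ [19/23, 1) → index 10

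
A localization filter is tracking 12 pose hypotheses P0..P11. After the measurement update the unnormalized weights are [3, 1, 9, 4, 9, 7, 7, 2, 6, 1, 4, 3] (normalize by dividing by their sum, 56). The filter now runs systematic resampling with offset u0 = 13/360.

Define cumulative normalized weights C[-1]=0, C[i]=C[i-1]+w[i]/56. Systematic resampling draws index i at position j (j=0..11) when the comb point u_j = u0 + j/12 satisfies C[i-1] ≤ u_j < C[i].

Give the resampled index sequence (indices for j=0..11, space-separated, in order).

C = [3/56, 1/14, 13/56, 17/56, 13/28, 33/56, 5/7, 3/4, 6/7, 7/8, 53/56, 1]
j=0: u_0=13/360 ∈ [0, 3/56) → index 0
j=1: u_1=43/360 ∈ [1/14, 13/56) → index 2
j=2: u_2=73/360 ∈ [1/14, 13/56) → index 2
j=3: u_3=103/360 ∈ [13/56, 17/56) → index 3
j=4: u_4=133/360 ∈ [17/56, 13/28) → index 4
j=5: u_5=163/360 ∈ [17/56, 13/28) → index 4
j=6: u_6=193/360 ∈ [13/28, 33/56) → index 5
j=7: u_7=223/360 ∈ [33/56, 5/7) → index 6
j=8: u_8=253/360 ∈ [33/56, 5/7) → index 6
j=9: u_9=283/360 ∈ [3/4, 6/7) → index 8
j=10: u_10=313/360 ∈ [6/7, 7/8) → index 9
j=11: u_11=343/360 ∈ [53/56, 1) → index 11

0 2 2 3 4 4 5 6 6 8 9 11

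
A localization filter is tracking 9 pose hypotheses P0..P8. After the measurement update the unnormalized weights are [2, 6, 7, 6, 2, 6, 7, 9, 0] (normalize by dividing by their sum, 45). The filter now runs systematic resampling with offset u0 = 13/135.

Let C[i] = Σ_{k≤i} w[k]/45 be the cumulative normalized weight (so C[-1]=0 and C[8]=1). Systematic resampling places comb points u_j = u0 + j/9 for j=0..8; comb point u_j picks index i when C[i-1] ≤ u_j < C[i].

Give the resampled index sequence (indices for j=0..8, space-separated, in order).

1 2 2 3 5 6 6 7 7

C = [2/45, 8/45, 1/3, 7/15, 23/45, 29/45, 4/5, 1, 1]
j=0: u_0=13/135 ∈ [2/45, 8/45) → index 1
j=1: u_1=28/135 ∈ [8/45, 1/3) → index 2
j=2: u_2=43/135 ∈ [8/45, 1/3) → index 2
j=3: u_3=58/135 ∈ [1/3, 7/15) → index 3
j=4: u_4=73/135 ∈ [23/45, 29/45) → index 5
j=5: u_5=88/135 ∈ [29/45, 4/5) → index 6
j=6: u_6=103/135 ∈ [29/45, 4/5) → index 6
j=7: u_7=118/135 ∈ [4/5, 1) → index 7
j=8: u_8=133/135 ∈ [4/5, 1) → index 7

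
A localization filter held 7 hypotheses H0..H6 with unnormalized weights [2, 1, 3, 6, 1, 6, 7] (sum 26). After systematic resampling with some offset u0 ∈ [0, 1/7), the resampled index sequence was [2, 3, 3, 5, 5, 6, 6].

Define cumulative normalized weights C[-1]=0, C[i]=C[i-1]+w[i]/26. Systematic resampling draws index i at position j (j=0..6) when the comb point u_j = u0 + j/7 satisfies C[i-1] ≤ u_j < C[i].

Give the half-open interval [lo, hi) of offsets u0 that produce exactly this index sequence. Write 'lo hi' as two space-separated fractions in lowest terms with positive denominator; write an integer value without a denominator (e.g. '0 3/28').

C = [1/13, 3/26, 3/13, 6/13, 1/2, 19/26, 1]
j=0 picked index 2: u0 ∈ [3/26, 3/13)
j=1 picked index 3: u0 ∈ [8/91, 29/91)
j=2 picked index 3: u0 ∈ [-5/91, 16/91)
j=3 picked index 5: u0 ∈ [1/14, 55/182)
j=4 picked index 5: u0 ∈ [-1/14, 29/182)
j=5 picked index 6: u0 ∈ [3/182, 2/7)
j=6 picked index 6: u0 ∈ [-23/182, 1/7)
intersection: [3/26, 1/7)

3/26 1/7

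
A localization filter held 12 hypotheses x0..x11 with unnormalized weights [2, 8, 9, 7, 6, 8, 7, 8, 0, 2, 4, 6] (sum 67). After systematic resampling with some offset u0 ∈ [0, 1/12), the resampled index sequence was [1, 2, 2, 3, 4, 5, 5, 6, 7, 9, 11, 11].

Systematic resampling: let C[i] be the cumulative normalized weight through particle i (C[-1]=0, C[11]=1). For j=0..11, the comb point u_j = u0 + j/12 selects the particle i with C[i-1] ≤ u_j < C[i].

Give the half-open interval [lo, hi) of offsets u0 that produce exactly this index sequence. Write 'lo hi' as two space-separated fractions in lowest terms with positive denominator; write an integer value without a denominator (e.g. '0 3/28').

C = [2/67, 10/67, 19/67, 26/67, 32/67, 40/67, 47/67, 55/67, 55/67, 57/67, 61/67, 1]
j=0 picked index 1: u0 ∈ [2/67, 10/67)
j=1 picked index 2: u0 ∈ [53/804, 161/804)
j=2 picked index 2: u0 ∈ [-7/402, 47/402)
j=3 picked index 3: u0 ∈ [9/268, 37/268)
j=4 picked index 4: u0 ∈ [11/201, 29/201)
j=5 picked index 5: u0 ∈ [49/804, 145/804)
j=6 picked index 5: u0 ∈ [-3/134, 13/134)
j=7 picked index 6: u0 ∈ [11/804, 95/804)
j=8 picked index 7: u0 ∈ [7/201, 31/201)
j=9 picked index 9: u0 ∈ [19/268, 27/268)
j=10 picked index 11: u0 ∈ [31/402, 1/6)
j=11 picked index 11: u0 ∈ [-5/804, 1/12)
intersection: [31/402, 1/12)

31/402 1/12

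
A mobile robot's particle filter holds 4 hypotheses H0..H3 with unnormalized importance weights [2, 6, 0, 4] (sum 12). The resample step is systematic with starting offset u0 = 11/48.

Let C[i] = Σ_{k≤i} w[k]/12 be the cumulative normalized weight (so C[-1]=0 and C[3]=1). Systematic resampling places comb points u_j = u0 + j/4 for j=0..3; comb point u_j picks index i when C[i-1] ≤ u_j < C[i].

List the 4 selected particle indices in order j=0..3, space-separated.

C = [1/6, 2/3, 2/3, 1]
j=0: u_0=11/48 ∈ [1/6, 2/3) → index 1
j=1: u_1=23/48 ∈ [1/6, 2/3) → index 1
j=2: u_2=35/48 ∈ [2/3, 1) → index 3
j=3: u_3=47/48 ∈ [2/3, 1) → index 3

1 1 3 3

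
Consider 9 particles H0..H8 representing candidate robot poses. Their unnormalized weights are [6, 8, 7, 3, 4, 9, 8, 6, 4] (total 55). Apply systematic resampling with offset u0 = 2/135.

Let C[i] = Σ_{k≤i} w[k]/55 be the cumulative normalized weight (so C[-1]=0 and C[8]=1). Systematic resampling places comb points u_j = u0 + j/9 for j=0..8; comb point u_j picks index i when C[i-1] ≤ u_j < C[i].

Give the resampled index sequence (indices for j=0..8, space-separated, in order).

C = [6/55, 14/55, 21/55, 24/55, 28/55, 37/55, 9/11, 51/55, 1]
j=0: u_0=2/135 ∈ [0, 6/55) → index 0
j=1: u_1=17/135 ∈ [6/55, 14/55) → index 1
j=2: u_2=32/135 ∈ [6/55, 14/55) → index 1
j=3: u_3=47/135 ∈ [14/55, 21/55) → index 2
j=4: u_4=62/135 ∈ [24/55, 28/55) → index 4
j=5: u_5=77/135 ∈ [28/55, 37/55) → index 5
j=6: u_6=92/135 ∈ [37/55, 9/11) → index 6
j=7: u_7=107/135 ∈ [37/55, 9/11) → index 6
j=8: u_8=122/135 ∈ [9/11, 51/55) → index 7

0 1 1 2 4 5 6 6 7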